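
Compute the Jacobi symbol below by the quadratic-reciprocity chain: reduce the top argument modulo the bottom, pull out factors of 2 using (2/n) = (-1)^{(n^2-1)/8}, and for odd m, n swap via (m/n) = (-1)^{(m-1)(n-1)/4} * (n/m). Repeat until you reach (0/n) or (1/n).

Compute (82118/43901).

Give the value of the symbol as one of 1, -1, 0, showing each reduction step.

(82118/43901): 82118 mod 43901 = 38217, so (82118/43901) = (38217/43901)
flip (38217/43901) -> (43901/38217): both odd, 38217 mod 4 = 1, 43901 mod 4 = 1, so the flip contributes +1; sign now +1
(43901/38217): 43901 mod 38217 = 5684, so (43901/38217) = (5684/38217)
factor out 2^2: 5684 = 2^2·1421; with 38217 mod 8 = 1, (2/38217) = +1; sign now +1; continue with (1421/38217)
flip (1421/38217) -> (38217/1421): both odd, 1421 mod 4 = 1, 38217 mod 4 = 1, so the flip contributes +1; sign now +1
(38217/1421): 38217 mod 1421 = 1271, so (38217/1421) = (1271/1421)
flip (1271/1421) -> (1421/1271): both odd, 1271 mod 4 = 3, 1421 mod 4 = 1, so the flip contributes +1; sign now +1
(1421/1271): 1421 mod 1271 = 150, so (1421/1271) = (150/1271)
factor out 2^1: 150 = 2^1·75; with 1271 mod 8 = 7, (2/1271) = +1; sign now +1; continue with (75/1271)
flip (75/1271) -> (1271/75): both odd, 75 mod 4 = 3, 1271 mod 4 = 3, so the flip contributes -1; sign now -1
(1271/75): 1271 mod 75 = 71, so (1271/75) = (71/75)
flip (71/75) -> (75/71): both odd, 71 mod 4 = 3, 75 mod 4 = 3, so the flip contributes -1; sign now +1
(75/71): 75 mod 71 = 4, so (75/71) = (4/71)
factor out 2^2: 4 = 2^2·1; with 71 mod 8 = 7, (2/71) = +1; sign now +1; continue with (1/71)
reached (1/71) = 1, so the symbol is +1

1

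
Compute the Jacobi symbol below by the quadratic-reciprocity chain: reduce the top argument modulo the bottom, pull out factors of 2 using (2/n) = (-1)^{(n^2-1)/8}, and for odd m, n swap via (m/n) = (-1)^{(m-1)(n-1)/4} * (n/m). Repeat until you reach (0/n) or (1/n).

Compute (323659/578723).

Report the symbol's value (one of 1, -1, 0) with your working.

-1

flip (323659/578723) -> (578723/323659): both odd, 323659 mod 4 = 3, 578723 mod 4 = 3, so the flip contributes -1; sign now -1
(578723/323659): 578723 mod 323659 = 255064, so (578723/323659) = (255064/323659)
factor out 2^3: 255064 = 2^3·31883; with 323659 mod 8 = 3, (2/323659) = -1; sign now +1; continue with (31883/323659)
flip (31883/323659) -> (323659/31883): both odd, 31883 mod 4 = 3, 323659 mod 4 = 3, so the flip contributes -1; sign now -1
(323659/31883): 323659 mod 31883 = 4829, so (323659/31883) = (4829/31883)
flip (4829/31883) -> (31883/4829): both odd, 4829 mod 4 = 1, 31883 mod 4 = 3, so the flip contributes +1; sign now -1
(31883/4829): 31883 mod 4829 = 2909, so (31883/4829) = (2909/4829)
flip (2909/4829) -> (4829/2909): both odd, 2909 mod 4 = 1, 4829 mod 4 = 1, so the flip contributes +1; sign now -1
(4829/2909): 4829 mod 2909 = 1920, so (4829/2909) = (1920/2909)
factor out 2^7: 1920 = 2^7·15; with 2909 mod 8 = 5, (2/2909) = -1; sign now +1; continue with (15/2909)
flip (15/2909) -> (2909/15): both odd, 15 mod 4 = 3, 2909 mod 4 = 1, so the flip contributes +1; sign now +1
(2909/15): 2909 mod 15 = 14, so (2909/15) = (14/15)
factor out 2^1: 14 = 2^1·7; with 15 mod 8 = 7, (2/15) = +1; sign now +1; continue with (7/15)
flip (7/15) -> (15/7): both odd, 7 mod 4 = 3, 15 mod 4 = 3, so the flip contributes -1; sign now -1
(15/7): 15 mod 7 = 1, so (15/7) = (1/7)
reached (1/7) = 1, so the symbol is -1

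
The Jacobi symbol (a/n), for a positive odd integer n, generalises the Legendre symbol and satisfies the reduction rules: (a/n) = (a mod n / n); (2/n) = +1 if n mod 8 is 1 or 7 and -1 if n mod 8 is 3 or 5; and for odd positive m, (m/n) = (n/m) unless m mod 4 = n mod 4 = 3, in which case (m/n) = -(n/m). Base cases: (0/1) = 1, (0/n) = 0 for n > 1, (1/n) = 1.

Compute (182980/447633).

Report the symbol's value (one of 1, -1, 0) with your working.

factor out 2^2: 182980 = 2^2·45745; with 447633 mod 8 = 1, (2/447633) = +1; sign now +1; continue with (45745/447633)
flip (45745/447633) -> (447633/45745): both odd, 45745 mod 4 = 1, 447633 mod 4 = 1, so the flip contributes +1; sign now +1
(447633/45745): 447633 mod 45745 = 35928, so (447633/45745) = (35928/45745)
factor out 2^3: 35928 = 2^3·4491; with 45745 mod 8 = 1, (2/45745) = +1; sign now +1; continue with (4491/45745)
flip (4491/45745) -> (45745/4491): both odd, 4491 mod 4 = 3, 45745 mod 4 = 1, so the flip contributes +1; sign now +1
(45745/4491): 45745 mod 4491 = 835, so (45745/4491) = (835/4491)
flip (835/4491) -> (4491/835): both odd, 835 mod 4 = 3, 4491 mod 4 = 3, so the flip contributes -1; sign now -1
(4491/835): 4491 mod 835 = 316, so (4491/835) = (316/835)
factor out 2^2: 316 = 2^2·79; with 835 mod 8 = 3, (2/835) = -1; sign now -1; continue with (79/835)
flip (79/835) -> (835/79): both odd, 79 mod 4 = 3, 835 mod 4 = 3, so the flip contributes -1; sign now +1
(835/79): 835 mod 79 = 45, so (835/79) = (45/79)
flip (45/79) -> (79/45): both odd, 45 mod 4 = 1, 79 mod 4 = 3, so the flip contributes +1; sign now +1
(79/45): 79 mod 45 = 34, so (79/45) = (34/45)
factor out 2^1: 34 = 2^1·17; with 45 mod 8 = 5, (2/45) = -1; sign now -1; continue with (17/45)
flip (17/45) -> (45/17): both odd, 17 mod 4 = 1, 45 mod 4 = 1, so the flip contributes +1; sign now -1
(45/17): 45 mod 17 = 11, so (45/17) = (11/17)
flip (11/17) -> (17/11): both odd, 11 mod 4 = 3, 17 mod 4 = 1, so the flip contributes +1; sign now -1
(17/11): 17 mod 11 = 6, so (17/11) = (6/11)
factor out 2^1: 6 = 2^1·3; with 11 mod 8 = 3, (2/11) = -1; sign now +1; continue with (3/11)
flip (3/11) -> (11/3): both odd, 3 mod 4 = 3, 11 mod 4 = 3, so the flip contributes -1; sign now -1
(11/3): 11 mod 3 = 2, so (11/3) = (2/3)
factor out 2^1: 2 = 2^1·1; with 3 mod 8 = 3, (2/3) = -1; sign now +1; continue with (1/3)
reached (1/3) = 1, so the symbol is +1

1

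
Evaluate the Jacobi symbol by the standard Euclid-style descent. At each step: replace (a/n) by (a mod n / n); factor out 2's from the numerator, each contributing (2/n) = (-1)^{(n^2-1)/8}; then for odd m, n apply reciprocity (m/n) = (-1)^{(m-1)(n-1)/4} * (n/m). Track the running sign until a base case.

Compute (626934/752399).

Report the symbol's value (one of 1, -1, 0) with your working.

0

factor out 2^1: 626934 = 2^1·313467; with 752399 mod 8 = 7, (2/752399) = +1; sign now +1; continue with (313467/752399)
flip (313467/752399) -> (752399/313467): both odd, 313467 mod 4 = 3, 752399 mod 4 = 3, so the flip contributes -1; sign now -1
(752399/313467): 752399 mod 313467 = 125465, so (752399/313467) = (125465/313467)
flip (125465/313467) -> (313467/125465): both odd, 125465 mod 4 = 1, 313467 mod 4 = 3, so the flip contributes +1; sign now -1
(313467/125465): 313467 mod 125465 = 62537, so (313467/125465) = (62537/125465)
flip (62537/125465) -> (125465/62537): both odd, 62537 mod 4 = 1, 125465 mod 4 = 1, so the flip contributes +1; sign now -1
(125465/62537): 125465 mod 62537 = 391, so (125465/62537) = (391/62537)
flip (391/62537) -> (62537/391): both odd, 391 mod 4 = 3, 62537 mod 4 = 1, so the flip contributes +1; sign now -1
(62537/391): 62537 mod 391 = 368, so (62537/391) = (368/391)
factor out 2^4: 368 = 2^4·23; with 391 mod 8 = 7, (2/391) = +1; sign now -1; continue with (23/391)
flip (23/391) -> (391/23): both odd, 23 mod 4 = 3, 391 mod 4 = 3, so the flip contributes -1; sign now +1
(391/23): 391 mod 23 = 0, so (391/23) = (0/23)
reached (0/23); gcd(a, n) > 1, so (0/23) = 0 and the symbol is 0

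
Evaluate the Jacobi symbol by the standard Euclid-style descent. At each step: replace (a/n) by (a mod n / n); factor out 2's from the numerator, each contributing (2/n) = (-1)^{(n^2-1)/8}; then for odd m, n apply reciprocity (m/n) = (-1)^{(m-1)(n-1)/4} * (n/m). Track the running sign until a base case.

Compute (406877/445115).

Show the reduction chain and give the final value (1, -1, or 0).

flip (406877/445115) -> (445115/406877): both odd, 406877 mod 4 = 1, 445115 mod 4 = 3, so the flip contributes +1; sign now +1
(445115/406877): 445115 mod 406877 = 38238, so (445115/406877) = (38238/406877)
factor out 2^1: 38238 = 2^1·19119; with 406877 mod 8 = 5, (2/406877) = -1; sign now -1; continue with (19119/406877)
flip (19119/406877) -> (406877/19119): both odd, 19119 mod 4 = 3, 406877 mod 4 = 1, so the flip contributes +1; sign now -1
(406877/19119): 406877 mod 19119 = 5378, so (406877/19119) = (5378/19119)
factor out 2^1: 5378 = 2^1·2689; with 19119 mod 8 = 7, (2/19119) = +1; sign now -1; continue with (2689/19119)
flip (2689/19119) -> (19119/2689): both odd, 2689 mod 4 = 1, 19119 mod 4 = 3, so the flip contributes +1; sign now -1
(19119/2689): 19119 mod 2689 = 296, so (19119/2689) = (296/2689)
factor out 2^3: 296 = 2^3·37; with 2689 mod 8 = 1, (2/2689) = +1; sign now -1; continue with (37/2689)
flip (37/2689) -> (2689/37): both odd, 37 mod 4 = 1, 2689 mod 4 = 1, so the flip contributes +1; sign now -1
(2689/37): 2689 mod 37 = 25, so (2689/37) = (25/37)
flip (25/37) -> (37/25): both odd, 25 mod 4 = 1, 37 mod 4 = 1, so the flip contributes +1; sign now -1
(37/25): 37 mod 25 = 12, so (37/25) = (12/25)
factor out 2^2: 12 = 2^2·3; with 25 mod 8 = 1, (2/25) = +1; sign now -1; continue with (3/25)
flip (3/25) -> (25/3): both odd, 3 mod 4 = 3, 25 mod 4 = 1, so the flip contributes +1; sign now -1
(25/3): 25 mod 3 = 1, so (25/3) = (1/3)
reached (1/3) = 1, so the symbol is -1

-1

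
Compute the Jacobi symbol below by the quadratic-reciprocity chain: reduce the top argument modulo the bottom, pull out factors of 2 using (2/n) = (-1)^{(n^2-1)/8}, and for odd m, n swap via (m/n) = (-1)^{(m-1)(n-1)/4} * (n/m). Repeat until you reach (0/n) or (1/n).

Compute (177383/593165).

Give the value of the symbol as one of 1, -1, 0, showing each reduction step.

1

flip (177383/593165) -> (593165/177383): both odd, 177383 mod 4 = 3, 593165 mod 4 = 1, so the flip contributes +1; sign now +1
(593165/177383): 593165 mod 177383 = 61016, so (593165/177383) = (61016/177383)
factor out 2^3: 61016 = 2^3·7627; with 177383 mod 8 = 7, (2/177383) = +1; sign now +1; continue with (7627/177383)
flip (7627/177383) -> (177383/7627): both odd, 7627 mod 4 = 3, 177383 mod 4 = 3, so the flip contributes -1; sign now -1
(177383/7627): 177383 mod 7627 = 1962, so (177383/7627) = (1962/7627)
factor out 2^1: 1962 = 2^1·981; with 7627 mod 8 = 3, (2/7627) = -1; sign now +1; continue with (981/7627)
flip (981/7627) -> (7627/981): both odd, 981 mod 4 = 1, 7627 mod 4 = 3, so the flip contributes +1; sign now +1
(7627/981): 7627 mod 981 = 760, so (7627/981) = (760/981)
factor out 2^3: 760 = 2^3·95; with 981 mod 8 = 5, (2/981) = -1; sign now -1; continue with (95/981)
flip (95/981) -> (981/95): both odd, 95 mod 4 = 3, 981 mod 4 = 1, so the flip contributes +1; sign now -1
(981/95): 981 mod 95 = 31, so (981/95) = (31/95)
flip (31/95) -> (95/31): both odd, 31 mod 4 = 3, 95 mod 4 = 3, so the flip contributes -1; sign now +1
(95/31): 95 mod 31 = 2, so (95/31) = (2/31)
factor out 2^1: 2 = 2^1·1; with 31 mod 8 = 7, (2/31) = +1; sign now +1; continue with (1/31)
reached (1/31) = 1, so the symbol is +1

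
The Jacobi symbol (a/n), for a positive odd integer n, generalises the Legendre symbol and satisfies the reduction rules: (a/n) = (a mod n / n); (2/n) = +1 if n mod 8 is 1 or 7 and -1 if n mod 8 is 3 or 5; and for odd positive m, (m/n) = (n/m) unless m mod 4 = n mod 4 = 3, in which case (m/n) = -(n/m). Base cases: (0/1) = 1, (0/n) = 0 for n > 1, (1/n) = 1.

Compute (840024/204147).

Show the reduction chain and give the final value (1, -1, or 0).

(840024/204147): 840024 mod 204147 = 23436, so (840024/204147) = (23436/204147)
factor out 2^2: 23436 = 2^2·5859; with 204147 mod 8 = 3, (2/204147) = -1; sign now +1; continue with (5859/204147)
flip (5859/204147) -> (204147/5859): both odd, 5859 mod 4 = 3, 204147 mod 4 = 3, so the flip contributes -1; sign now -1
(204147/5859): 204147 mod 5859 = 4941, so (204147/5859) = (4941/5859)
flip (4941/5859) -> (5859/4941): both odd, 4941 mod 4 = 1, 5859 mod 4 = 3, so the flip contributes +1; sign now -1
(5859/4941): 5859 mod 4941 = 918, so (5859/4941) = (918/4941)
factor out 2^1: 918 = 2^1·459; with 4941 mod 8 = 5, (2/4941) = -1; sign now +1; continue with (459/4941)
flip (459/4941) -> (4941/459): both odd, 459 mod 4 = 3, 4941 mod 4 = 1, so the flip contributes +1; sign now +1
(4941/459): 4941 mod 459 = 351, so (4941/459) = (351/459)
flip (351/459) -> (459/351): both odd, 351 mod 4 = 3, 459 mod 4 = 3, so the flip contributes -1; sign now -1
(459/351): 459 mod 351 = 108, so (459/351) = (108/351)
factor out 2^2: 108 = 2^2·27; with 351 mod 8 = 7, (2/351) = +1; sign now -1; continue with (27/351)
flip (27/351) -> (351/27): both odd, 27 mod 4 = 3, 351 mod 4 = 3, so the flip contributes -1; sign now +1
(351/27): 351 mod 27 = 0, so (351/27) = (0/27)
reached (0/27); gcd(a, n) > 1, so (0/27) = 0 and the symbol is 0

0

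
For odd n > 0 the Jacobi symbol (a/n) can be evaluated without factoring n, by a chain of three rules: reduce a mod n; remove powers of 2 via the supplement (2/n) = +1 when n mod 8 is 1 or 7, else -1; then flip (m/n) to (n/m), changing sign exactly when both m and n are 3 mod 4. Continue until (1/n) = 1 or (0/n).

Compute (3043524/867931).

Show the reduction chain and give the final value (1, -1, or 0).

1

(3043524/867931): 3043524 mod 867931 = 439731, so (3043524/867931) = (439731/867931)
flip (439731/867931) -> (867931/439731): both odd, 439731 mod 4 = 3, 867931 mod 4 = 3, so the flip contributes -1; sign now -1
(867931/439731): 867931 mod 439731 = 428200, so (867931/439731) = (428200/439731)
factor out 2^3: 428200 = 2^3·53525; with 439731 mod 8 = 3, (2/439731) = -1; sign now +1; continue with (53525/439731)
flip (53525/439731) -> (439731/53525): both odd, 53525 mod 4 = 1, 439731 mod 4 = 3, so the flip contributes +1; sign now +1
(439731/53525): 439731 mod 53525 = 11531, so (439731/53525) = (11531/53525)
flip (11531/53525) -> (53525/11531): both odd, 11531 mod 4 = 3, 53525 mod 4 = 1, so the flip contributes +1; sign now +1
(53525/11531): 53525 mod 11531 = 7401, so (53525/11531) = (7401/11531)
flip (7401/11531) -> (11531/7401): both odd, 7401 mod 4 = 1, 11531 mod 4 = 3, so the flip contributes +1; sign now +1
(11531/7401): 11531 mod 7401 = 4130, so (11531/7401) = (4130/7401)
factor out 2^1: 4130 = 2^1·2065; with 7401 mod 8 = 1, (2/7401) = +1; sign now +1; continue with (2065/7401)
flip (2065/7401) -> (7401/2065): both odd, 2065 mod 4 = 1, 7401 mod 4 = 1, so the flip contributes +1; sign now +1
(7401/2065): 7401 mod 2065 = 1206, so (7401/2065) = (1206/2065)
factor out 2^1: 1206 = 2^1·603; with 2065 mod 8 = 1, (2/2065) = +1; sign now +1; continue with (603/2065)
flip (603/2065) -> (2065/603): both odd, 603 mod 4 = 3, 2065 mod 4 = 1, so the flip contributes +1; sign now +1
(2065/603): 2065 mod 603 = 256, so (2065/603) = (256/603)
factor out 2^8: 256 = 2^8·1; with 603 mod 8 = 3, (2/603) = -1; sign now +1; continue with (1/603)
reached (1/603) = 1, so the symbol is +1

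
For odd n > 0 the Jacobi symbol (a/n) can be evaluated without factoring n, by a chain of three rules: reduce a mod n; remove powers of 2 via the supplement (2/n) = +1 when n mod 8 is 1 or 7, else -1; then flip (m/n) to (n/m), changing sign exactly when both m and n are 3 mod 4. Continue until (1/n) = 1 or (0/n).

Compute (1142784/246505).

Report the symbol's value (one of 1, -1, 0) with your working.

(1142784/246505): 1142784 mod 246505 = 156764, so (1142784/246505) = (156764/246505)
factor out 2^2: 156764 = 2^2·39191; with 246505 mod 8 = 1, (2/246505) = +1; sign now +1; continue with (39191/246505)
flip (39191/246505) -> (246505/39191): both odd, 39191 mod 4 = 3, 246505 mod 4 = 1, so the flip contributes +1; sign now +1
(246505/39191): 246505 mod 39191 = 11359, so (246505/39191) = (11359/39191)
flip (11359/39191) -> (39191/11359): both odd, 11359 mod 4 = 3, 39191 mod 4 = 3, so the flip contributes -1; sign now -1
(39191/11359): 39191 mod 11359 = 5114, so (39191/11359) = (5114/11359)
factor out 2^1: 5114 = 2^1·2557; with 11359 mod 8 = 7, (2/11359) = +1; sign now -1; continue with (2557/11359)
flip (2557/11359) -> (11359/2557): both odd, 2557 mod 4 = 1, 11359 mod 4 = 3, so the flip contributes +1; sign now -1
(11359/2557): 11359 mod 2557 = 1131, so (11359/2557) = (1131/2557)
flip (1131/2557) -> (2557/1131): both odd, 1131 mod 4 = 3, 2557 mod 4 = 1, so the flip contributes +1; sign now -1
(2557/1131): 2557 mod 1131 = 295, so (2557/1131) = (295/1131)
flip (295/1131) -> (1131/295): both odd, 295 mod 4 = 3, 1131 mod 4 = 3, so the flip contributes -1; sign now +1
(1131/295): 1131 mod 295 = 246, so (1131/295) = (246/295)
factor out 2^1: 246 = 2^1·123; with 295 mod 8 = 7, (2/295) = +1; sign now +1; continue with (123/295)
flip (123/295) -> (295/123): both odd, 123 mod 4 = 3, 295 mod 4 = 3, so the flip contributes -1; sign now -1
(295/123): 295 mod 123 = 49, so (295/123) = (49/123)
flip (49/123) -> (123/49): both odd, 49 mod 4 = 1, 123 mod 4 = 3, so the flip contributes +1; sign now -1
(123/49): 123 mod 49 = 25, so (123/49) = (25/49)
flip (25/49) -> (49/25): both odd, 25 mod 4 = 1, 49 mod 4 = 1, so the flip contributes +1; sign now -1
(49/25): 49 mod 25 = 24, so (49/25) = (24/25)
factor out 2^3: 24 = 2^3·3; with 25 mod 8 = 1, (2/25) = +1; sign now -1; continue with (3/25)
flip (3/25) -> (25/3): both odd, 3 mod 4 = 3, 25 mod 4 = 1, so the flip contributes +1; sign now -1
(25/3): 25 mod 3 = 1, so (25/3) = (1/3)
reached (1/3) = 1, so the symbol is -1

-1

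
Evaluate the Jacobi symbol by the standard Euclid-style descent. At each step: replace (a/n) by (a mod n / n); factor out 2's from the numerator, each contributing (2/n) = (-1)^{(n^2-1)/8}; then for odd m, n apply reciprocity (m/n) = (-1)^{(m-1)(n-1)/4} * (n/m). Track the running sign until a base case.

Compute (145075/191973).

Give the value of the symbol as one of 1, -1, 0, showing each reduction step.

-1

reciprocity: (145075/191973) = +1·(191973/145075) since 145075 mod 4 = 3, 191973 mod 4 = 1; sign now +1
(191973/145075) = (46898/145075)   [reduce mod 145075]
46898 = 2^1·23449; (2/145075) = -1 since 145075 mod 8 = 3, so (46898/145075) = (-1)^1·(23449/145075); sign now -1
reciprocity: (23449/145075) = +1·(145075/23449) since 23449 mod 4 = 1, 145075 mod 4 = 3; sign now -1
(145075/23449) = (4381/23449)   [reduce mod 23449]
reciprocity: (4381/23449) = +1·(23449/4381) since 4381 mod 4 = 1, 23449 mod 4 = 1; sign now -1
(23449/4381) = (1544/4381)   [reduce mod 4381]
1544 = 2^3·193; (2/4381) = -1 since 4381 mod 8 = 5, so (1544/4381) = (-1)^3·(193/4381); sign now +1
reciprocity: (193/4381) = +1·(4381/193) since 193 mod 4 = 1, 4381 mod 4 = 1; sign now +1
(4381/193) = (135/193)   [reduce mod 193]
reciprocity: (135/193) = +1·(193/135) since 135 mod 4 = 3, 193 mod 4 = 1; sign now +1
(193/135) = (58/135)   [reduce mod 135]
58 = 2^1·29; (2/135) = +1 since 135 mod 8 = 7, so (58/135) = (+1)^1·(29/135); sign now +1
reciprocity: (29/135) = +1·(135/29) since 29 mod 4 = 1, 135 mod 4 = 3; sign now +1
(135/29) = (19/29)   [reduce mod 29]
reciprocity: (19/29) = +1·(29/19) since 19 mod 4 = 3, 29 mod 4 = 1; sign now +1
(29/19) = (10/19)   [reduce mod 19]
10 = 2^1·5; (2/19) = -1 since 19 mod 8 = 3, so (10/19) = (-1)^1·(5/19); sign now -1
reciprocity: (5/19) = +1·(19/5) since 5 mod 4 = 1, 19 mod 4 = 3; sign now -1
(19/5) = (4/5)   [reduce mod 5]
4 = 2^2·1; (2/5) = -1 since 5 mod 8 = 5, so (4/5) = (-1)^2·(1/5); sign now -1
(1/5) = 1; final value = sign = -1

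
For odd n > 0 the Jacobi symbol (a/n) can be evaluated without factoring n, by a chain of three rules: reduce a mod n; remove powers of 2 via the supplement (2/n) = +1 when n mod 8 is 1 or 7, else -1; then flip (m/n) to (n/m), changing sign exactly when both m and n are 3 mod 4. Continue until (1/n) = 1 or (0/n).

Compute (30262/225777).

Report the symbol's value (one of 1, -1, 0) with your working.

30262 = 2^1·15131; (2/225777) = +1 since 225777 mod 8 = 1, so (30262/225777) = (+1)^1·(15131/225777); sign now +1
reciprocity: (15131/225777) = +1·(225777/15131) since 15131 mod 4 = 3, 225777 mod 4 = 1; sign now +1
(225777/15131) = (13943/15131)   [reduce mod 15131]
reciprocity: (13943/15131) = -1·(15131/13943) since 13943 mod 4 = 3, 15131 mod 4 = 3; sign now -1
(15131/13943) = (1188/13943)   [reduce mod 13943]
1188 = 2^2·297; (2/13943) = +1 since 13943 mod 8 = 7, so (1188/13943) = (+1)^2·(297/13943); sign now -1
reciprocity: (297/13943) = +1·(13943/297) since 297 mod 4 = 1, 13943 mod 4 = 3; sign now -1
(13943/297) = (281/297)   [reduce mod 297]
reciprocity: (281/297) = +1·(297/281) since 281 mod 4 = 1, 297 mod 4 = 1; sign now -1
(297/281) = (16/281)   [reduce mod 281]
16 = 2^4·1; (2/281) = +1 since 281 mod 8 = 1, so (16/281) = (+1)^4·(1/281); sign now -1
(1/281) = 1; final value = sign = -1

-1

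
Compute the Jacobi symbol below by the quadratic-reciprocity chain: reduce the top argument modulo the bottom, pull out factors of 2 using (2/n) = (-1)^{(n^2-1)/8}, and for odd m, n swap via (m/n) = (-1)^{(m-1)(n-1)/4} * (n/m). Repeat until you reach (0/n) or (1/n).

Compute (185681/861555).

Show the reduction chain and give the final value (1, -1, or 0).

1

reciprocity: (185681/861555) = +1·(861555/185681) since 185681 mod 4 = 1, 861555 mod 4 = 3; sign now +1
(861555/185681) = (118831/185681)   [reduce mod 185681]
reciprocity: (118831/185681) = +1·(185681/118831) since 118831 mod 4 = 3, 185681 mod 4 = 1; sign now +1
(185681/118831) = (66850/118831)   [reduce mod 118831]
66850 = 2^1·33425; (2/118831) = +1 since 118831 mod 8 = 7, so (66850/118831) = (+1)^1·(33425/118831); sign now +1
reciprocity: (33425/118831) = +1·(118831/33425) since 33425 mod 4 = 1, 118831 mod 4 = 3; sign now +1
(118831/33425) = (18556/33425)   [reduce mod 33425]
18556 = 2^2·4639; (2/33425) = +1 since 33425 mod 8 = 1, so (18556/33425) = (+1)^2·(4639/33425); sign now +1
reciprocity: (4639/33425) = +1·(33425/4639) since 4639 mod 4 = 3, 33425 mod 4 = 1; sign now +1
(33425/4639) = (952/4639)   [reduce mod 4639]
952 = 2^3·119; (2/4639) = +1 since 4639 mod 8 = 7, so (952/4639) = (+1)^3·(119/4639); sign now +1
reciprocity: (119/4639) = -1·(4639/119) since 119 mod 4 = 3, 4639 mod 4 = 3; sign now -1
(4639/119) = (117/119)   [reduce mod 119]
reciprocity: (117/119) = +1·(119/117) since 117 mod 4 = 1, 119 mod 4 = 3; sign now -1
(119/117) = (2/117)   [reduce mod 117]
2 = 2^1·1; (2/117) = -1 since 117 mod 8 = 5, so (2/117) = (-1)^1·(1/117); sign now +1
(1/117) = 1; final value = sign = +1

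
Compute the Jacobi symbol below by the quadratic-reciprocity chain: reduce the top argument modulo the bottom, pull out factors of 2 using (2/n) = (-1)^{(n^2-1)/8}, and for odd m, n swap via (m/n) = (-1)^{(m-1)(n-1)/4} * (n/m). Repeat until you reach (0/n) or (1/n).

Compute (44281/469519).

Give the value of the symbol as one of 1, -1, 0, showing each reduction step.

1

flip (44281/469519) -> (469519/44281): both odd, 44281 mod 4 = 1, 469519 mod 4 = 3, so the flip contributes +1; sign now +1
(469519/44281): 469519 mod 44281 = 26709, so (469519/44281) = (26709/44281)
flip (26709/44281) -> (44281/26709): both odd, 26709 mod 4 = 1, 44281 mod 4 = 1, so the flip contributes +1; sign now +1
(44281/26709): 44281 mod 26709 = 17572, so (44281/26709) = (17572/26709)
factor out 2^2: 17572 = 2^2·4393; with 26709 mod 8 = 5, (2/26709) = -1; sign now +1; continue with (4393/26709)
flip (4393/26709) -> (26709/4393): both odd, 4393 mod 4 = 1, 26709 mod 4 = 1, so the flip contributes +1; sign now +1
(26709/4393): 26709 mod 4393 = 351, so (26709/4393) = (351/4393)
flip (351/4393) -> (4393/351): both odd, 351 mod 4 = 3, 4393 mod 4 = 1, so the flip contributes +1; sign now +1
(4393/351): 4393 mod 351 = 181, so (4393/351) = (181/351)
flip (181/351) -> (351/181): both odd, 181 mod 4 = 1, 351 mod 4 = 3, so the flip contributes +1; sign now +1
(351/181): 351 mod 181 = 170, so (351/181) = (170/181)
factor out 2^1: 170 = 2^1·85; with 181 mod 8 = 5, (2/181) = -1; sign now -1; continue with (85/181)
flip (85/181) -> (181/85): both odd, 85 mod 4 = 1, 181 mod 4 = 1, so the flip contributes +1; sign now -1
(181/85): 181 mod 85 = 11, so (181/85) = (11/85)
flip (11/85) -> (85/11): both odd, 11 mod 4 = 3, 85 mod 4 = 1, so the flip contributes +1; sign now -1
(85/11): 85 mod 11 = 8, so (85/11) = (8/11)
factor out 2^3: 8 = 2^3·1; with 11 mod 8 = 3, (2/11) = -1; sign now +1; continue with (1/11)
reached (1/11) = 1, so the symbol is +1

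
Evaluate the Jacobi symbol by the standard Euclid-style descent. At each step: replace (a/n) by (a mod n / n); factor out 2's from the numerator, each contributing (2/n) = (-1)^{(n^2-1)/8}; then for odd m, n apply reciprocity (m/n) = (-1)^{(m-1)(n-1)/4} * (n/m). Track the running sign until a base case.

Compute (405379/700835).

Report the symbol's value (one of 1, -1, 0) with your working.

reciprocity: (405379/700835) = -1·(700835/405379) since 405379 mod 4 = 3, 700835 mod 4 = 3; sign now -1
(700835/405379) = (295456/405379)   [reduce mod 405379]
295456 = 2^5·9233; (2/405379) = -1 since 405379 mod 8 = 3, so (295456/405379) = (-1)^5·(9233/405379); sign now +1
reciprocity: (9233/405379) = +1·(405379/9233) since 9233 mod 4 = 1, 405379 mod 4 = 3; sign now +1
(405379/9233) = (8360/9233)   [reduce mod 9233]
8360 = 2^3·1045; (2/9233) = +1 since 9233 mod 8 = 1, so (8360/9233) = (+1)^3·(1045/9233); sign now +1
reciprocity: (1045/9233) = +1·(9233/1045) since 1045 mod 4 = 1, 9233 mod 4 = 1; sign now +1
(9233/1045) = (873/1045)   [reduce mod 1045]
reciprocity: (873/1045) = +1·(1045/873) since 873 mod 4 = 1, 1045 mod 4 = 1; sign now +1
(1045/873) = (172/873)   [reduce mod 873]
172 = 2^2·43; (2/873) = +1 since 873 mod 8 = 1, so (172/873) = (+1)^2·(43/873); sign now +1
reciprocity: (43/873) = +1·(873/43) since 43 mod 4 = 3, 873 mod 4 = 1; sign now +1
(873/43) = (13/43)   [reduce mod 43]
reciprocity: (13/43) = +1·(43/13) since 13 mod 4 = 1, 43 mod 4 = 3; sign now +1
(43/13) = (4/13)   [reduce mod 13]
4 = 2^2·1; (2/13) = -1 since 13 mod 8 = 5, so (4/13) = (-1)^2·(1/13); sign now +1
(1/13) = 1; final value = sign = +1

1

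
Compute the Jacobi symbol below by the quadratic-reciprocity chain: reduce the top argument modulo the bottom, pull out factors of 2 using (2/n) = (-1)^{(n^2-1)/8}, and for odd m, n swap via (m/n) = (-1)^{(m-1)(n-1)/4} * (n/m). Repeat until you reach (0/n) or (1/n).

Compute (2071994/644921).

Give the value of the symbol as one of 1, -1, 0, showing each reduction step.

(2071994/644921): 2071994 mod 644921 = 137231, so (2071994/644921) = (137231/644921)
flip (137231/644921) -> (644921/137231): both odd, 137231 mod 4 = 3, 644921 mod 4 = 1, so the flip contributes +1; sign now +1
(644921/137231): 644921 mod 137231 = 95997, so (644921/137231) = (95997/137231)
flip (95997/137231) -> (137231/95997): both odd, 95997 mod 4 = 1, 137231 mod 4 = 3, so the flip contributes +1; sign now +1
(137231/95997): 137231 mod 95997 = 41234, so (137231/95997) = (41234/95997)
factor out 2^1: 41234 = 2^1·20617; with 95997 mod 8 = 5, (2/95997) = -1; sign now -1; continue with (20617/95997)
flip (20617/95997) -> (95997/20617): both odd, 20617 mod 4 = 1, 95997 mod 4 = 1, so the flip contributes +1; sign now -1
(95997/20617): 95997 mod 20617 = 13529, so (95997/20617) = (13529/20617)
flip (13529/20617) -> (20617/13529): both odd, 13529 mod 4 = 1, 20617 mod 4 = 1, so the flip contributes +1; sign now -1
(20617/13529): 20617 mod 13529 = 7088, so (20617/13529) = (7088/13529)
factor out 2^4: 7088 = 2^4·443; with 13529 mod 8 = 1, (2/13529) = +1; sign now -1; continue with (443/13529)
flip (443/13529) -> (13529/443): both odd, 443 mod 4 = 3, 13529 mod 4 = 1, so the flip contributes +1; sign now -1
(13529/443): 13529 mod 443 = 239, so (13529/443) = (239/443)
flip (239/443) -> (443/239): both odd, 239 mod 4 = 3, 443 mod 4 = 3, so the flip contributes -1; sign now +1
(443/239): 443 mod 239 = 204, so (443/239) = (204/239)
factor out 2^2: 204 = 2^2·51; with 239 mod 8 = 7, (2/239) = +1; sign now +1; continue with (51/239)
flip (51/239) -> (239/51): both odd, 51 mod 4 = 3, 239 mod 4 = 3, so the flip contributes -1; sign now -1
(239/51): 239 mod 51 = 35, so (239/51) = (35/51)
flip (35/51) -> (51/35): both odd, 35 mod 4 = 3, 51 mod 4 = 3, so the flip contributes -1; sign now +1
(51/35): 51 mod 35 = 16, so (51/35) = (16/35)
factor out 2^4: 16 = 2^4·1; with 35 mod 8 = 3, (2/35) = -1; sign now +1; continue with (1/35)
reached (1/35) = 1, so the symbol is +1

1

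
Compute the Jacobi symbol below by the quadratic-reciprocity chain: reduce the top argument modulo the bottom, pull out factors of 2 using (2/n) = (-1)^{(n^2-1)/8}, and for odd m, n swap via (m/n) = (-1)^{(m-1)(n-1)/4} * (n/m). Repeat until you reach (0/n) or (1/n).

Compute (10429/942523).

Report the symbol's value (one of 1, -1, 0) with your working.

flip (10429/942523) -> (942523/10429): both odd, 10429 mod 4 = 1, 942523 mod 4 = 3, so the flip contributes +1; sign now +1
(942523/10429): 942523 mod 10429 = 3913, so (942523/10429) = (3913/10429)
flip (3913/10429) -> (10429/3913): both odd, 3913 mod 4 = 1, 10429 mod 4 = 1, so the flip contributes +1; sign now +1
(10429/3913): 10429 mod 3913 = 2603, so (10429/3913) = (2603/3913)
flip (2603/3913) -> (3913/2603): both odd, 2603 mod 4 = 3, 3913 mod 4 = 1, so the flip contributes +1; sign now +1
(3913/2603): 3913 mod 2603 = 1310, so (3913/2603) = (1310/2603)
factor out 2^1: 1310 = 2^1·655; with 2603 mod 8 = 3, (2/2603) = -1; sign now -1; continue with (655/2603)
flip (655/2603) -> (2603/655): both odd, 655 mod 4 = 3, 2603 mod 4 = 3, so the flip contributes -1; sign now +1
(2603/655): 2603 mod 655 = 638, so (2603/655) = (638/655)
factor out 2^1: 638 = 2^1·319; with 655 mod 8 = 7, (2/655) = +1; sign now +1; continue with (319/655)
flip (319/655) -> (655/319): both odd, 319 mod 4 = 3, 655 mod 4 = 3, so the flip contributes -1; sign now -1
(655/319): 655 mod 319 = 17, so (655/319) = (17/319)
flip (17/319) -> (319/17): both odd, 17 mod 4 = 1, 319 mod 4 = 3, so the flip contributes +1; sign now -1
(319/17): 319 mod 17 = 13, so (319/17) = (13/17)
flip (13/17) -> (17/13): both odd, 13 mod 4 = 1, 17 mod 4 = 1, so the flip contributes +1; sign now -1
(17/13): 17 mod 13 = 4, so (17/13) = (4/13)
factor out 2^2: 4 = 2^2·1; with 13 mod 8 = 5, (2/13) = -1; sign now -1; continue with (1/13)
reached (1/13) = 1, so the symbol is -1

-1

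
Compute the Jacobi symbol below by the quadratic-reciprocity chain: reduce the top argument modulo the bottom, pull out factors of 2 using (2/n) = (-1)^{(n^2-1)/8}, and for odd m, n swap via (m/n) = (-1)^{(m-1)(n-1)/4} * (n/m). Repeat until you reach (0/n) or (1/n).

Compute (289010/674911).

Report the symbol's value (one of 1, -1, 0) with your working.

-1

289010 = 2^1·144505; (2/674911) = +1 since 674911 mod 8 = 7, so (289010/674911) = (+1)^1·(144505/674911); sign now +1
reciprocity: (144505/674911) = +1·(674911/144505) since 144505 mod 4 = 1, 674911 mod 4 = 3; sign now +1
(674911/144505) = (96891/144505)   [reduce mod 144505]
reciprocity: (96891/144505) = +1·(144505/96891) since 96891 mod 4 = 3, 144505 mod 4 = 1; sign now +1
(144505/96891) = (47614/96891)   [reduce mod 96891]
47614 = 2^1·23807; (2/96891) = -1 since 96891 mod 8 = 3, so (47614/96891) = (-1)^1·(23807/96891); sign now -1
reciprocity: (23807/96891) = -1·(96891/23807) since 23807 mod 4 = 3, 96891 mod 4 = 3; sign now +1
(96891/23807) = (1663/23807)   [reduce mod 23807]
reciprocity: (1663/23807) = -1·(23807/1663) since 1663 mod 4 = 3, 23807 mod 4 = 3; sign now -1
(23807/1663) = (525/1663)   [reduce mod 1663]
reciprocity: (525/1663) = +1·(1663/525) since 525 mod 4 = 1, 1663 mod 4 = 3; sign now -1
(1663/525) = (88/525)   [reduce mod 525]
88 = 2^3·11; (2/525) = -1 since 525 mod 8 = 5, so (88/525) = (-1)^3·(11/525); sign now +1
reciprocity: (11/525) = +1·(525/11) since 11 mod 4 = 3, 525 mod 4 = 1; sign now +1
(525/11) = (8/11)   [reduce mod 11]
8 = 2^3·1; (2/11) = -1 since 11 mod 8 = 3, so (8/11) = (-1)^3·(1/11); sign now -1
(1/11) = 1; final value = sign = -1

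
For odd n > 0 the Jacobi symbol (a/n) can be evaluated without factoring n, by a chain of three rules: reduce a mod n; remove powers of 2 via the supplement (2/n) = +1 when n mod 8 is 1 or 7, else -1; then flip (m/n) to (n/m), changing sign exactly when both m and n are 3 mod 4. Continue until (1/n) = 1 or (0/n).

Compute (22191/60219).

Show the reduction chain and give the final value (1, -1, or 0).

0

flip (22191/60219) -> (60219/22191): both odd, 22191 mod 4 = 3, 60219 mod 4 = 3, so the flip contributes -1; sign now -1
(60219/22191): 60219 mod 22191 = 15837, so (60219/22191) = (15837/22191)
flip (15837/22191) -> (22191/15837): both odd, 15837 mod 4 = 1, 22191 mod 4 = 3, so the flip contributes +1; sign now -1
(22191/15837): 22191 mod 15837 = 6354, so (22191/15837) = (6354/15837)
factor out 2^1: 6354 = 2^1·3177; with 15837 mod 8 = 5, (2/15837) = -1; sign now +1; continue with (3177/15837)
flip (3177/15837) -> (15837/3177): both odd, 3177 mod 4 = 1, 15837 mod 4 = 1, so the flip contributes +1; sign now +1
(15837/3177): 15837 mod 3177 = 3129, so (15837/3177) = (3129/3177)
flip (3129/3177) -> (3177/3129): both odd, 3129 mod 4 = 1, 3177 mod 4 = 1, so the flip contributes +1; sign now +1
(3177/3129): 3177 mod 3129 = 48, so (3177/3129) = (48/3129)
factor out 2^4: 48 = 2^4·3; with 3129 mod 8 = 1, (2/3129) = +1; sign now +1; continue with (3/3129)
flip (3/3129) -> (3129/3): both odd, 3 mod 4 = 3, 3129 mod 4 = 1, so the flip contributes +1; sign now +1
(3129/3): 3129 mod 3 = 0, so (3129/3) = (0/3)
reached (0/3); gcd(a, n) > 1, so (0/3) = 0 and the symbol is 0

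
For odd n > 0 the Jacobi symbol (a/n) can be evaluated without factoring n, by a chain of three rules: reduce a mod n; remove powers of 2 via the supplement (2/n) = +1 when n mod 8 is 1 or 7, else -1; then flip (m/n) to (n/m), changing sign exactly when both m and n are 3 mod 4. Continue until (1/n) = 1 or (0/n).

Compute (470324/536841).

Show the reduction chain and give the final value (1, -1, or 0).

-1

470324 = 2^2·117581; (2/536841) = +1 since 536841 mod 8 = 1, so (470324/536841) = (+1)^2·(117581/536841); sign now +1
reciprocity: (117581/536841) = +1·(536841/117581) since 117581 mod 4 = 1, 536841 mod 4 = 1; sign now +1
(536841/117581) = (66517/117581)   [reduce mod 117581]
reciprocity: (66517/117581) = +1·(117581/66517) since 66517 mod 4 = 1, 117581 mod 4 = 1; sign now +1
(117581/66517) = (51064/66517)   [reduce mod 66517]
51064 = 2^3·6383; (2/66517) = -1 since 66517 mod 8 = 5, so (51064/66517) = (-1)^3·(6383/66517); sign now -1
reciprocity: (6383/66517) = +1·(66517/6383) since 6383 mod 4 = 3, 66517 mod 4 = 1; sign now -1
(66517/6383) = (2687/6383)   [reduce mod 6383]
reciprocity: (2687/6383) = -1·(6383/2687) since 2687 mod 4 = 3, 6383 mod 4 = 3; sign now +1
(6383/2687) = (1009/2687)   [reduce mod 2687]
reciprocity: (1009/2687) = +1·(2687/1009) since 1009 mod 4 = 1, 2687 mod 4 = 3; sign now +1
(2687/1009) = (669/1009)   [reduce mod 1009]
reciprocity: (669/1009) = +1·(1009/669) since 669 mod 4 = 1, 1009 mod 4 = 1; sign now +1
(1009/669) = (340/669)   [reduce mod 669]
340 = 2^2·85; (2/669) = -1 since 669 mod 8 = 5, so (340/669) = (-1)^2·(85/669); sign now +1
reciprocity: (85/669) = +1·(669/85) since 85 mod 4 = 1, 669 mod 4 = 1; sign now +1
(669/85) = (74/85)   [reduce mod 85]
74 = 2^1·37; (2/85) = -1 since 85 mod 8 = 5, so (74/85) = (-1)^1·(37/85); sign now -1
reciprocity: (37/85) = +1·(85/37) since 37 mod 4 = 1, 85 mod 4 = 1; sign now -1
(85/37) = (11/37)   [reduce mod 37]
reciprocity: (11/37) = +1·(37/11) since 11 mod 4 = 3, 37 mod 4 = 1; sign now -1
(37/11) = (4/11)   [reduce mod 11]
4 = 2^2·1; (2/11) = -1 since 11 mod 8 = 3, so (4/11) = (-1)^2·(1/11); sign now -1
(1/11) = 1; final value = sign = -1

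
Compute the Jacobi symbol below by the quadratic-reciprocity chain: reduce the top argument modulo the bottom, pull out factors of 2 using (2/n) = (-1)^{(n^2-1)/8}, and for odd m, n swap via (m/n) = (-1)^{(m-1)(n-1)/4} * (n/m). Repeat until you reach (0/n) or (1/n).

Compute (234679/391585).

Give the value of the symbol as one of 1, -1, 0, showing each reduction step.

reciprocity: (234679/391585) = +1·(391585/234679) since 234679 mod 4 = 3, 391585 mod 4 = 1; sign now +1
(391585/234679) = (156906/234679)   [reduce mod 234679]
156906 = 2^1·78453; (2/234679) = +1 since 234679 mod 8 = 7, so (156906/234679) = (+1)^1·(78453/234679); sign now +1
reciprocity: (78453/234679) = +1·(234679/78453) since 78453 mod 4 = 1, 234679 mod 4 = 3; sign now +1
(234679/78453) = (77773/78453)   [reduce mod 78453]
reciprocity: (77773/78453) = +1·(78453/77773) since 77773 mod 4 = 1, 78453 mod 4 = 1; sign now +1
(78453/77773) = (680/77773)   [reduce mod 77773]
680 = 2^3·85; (2/77773) = -1 since 77773 mod 8 = 5, so (680/77773) = (-1)^3·(85/77773); sign now -1
reciprocity: (85/77773) = +1·(77773/85) since 85 mod 4 = 1, 77773 mod 4 = 1; sign now -1
(77773/85) = (83/85)   [reduce mod 85]
reciprocity: (83/85) = +1·(85/83) since 83 mod 4 = 3, 85 mod 4 = 1; sign now -1
(85/83) = (2/83)   [reduce mod 83]
2 = 2^1·1; (2/83) = -1 since 83 mod 8 = 3, so (2/83) = (-1)^1·(1/83); sign now +1
(1/83) = 1; final value = sign = +1

1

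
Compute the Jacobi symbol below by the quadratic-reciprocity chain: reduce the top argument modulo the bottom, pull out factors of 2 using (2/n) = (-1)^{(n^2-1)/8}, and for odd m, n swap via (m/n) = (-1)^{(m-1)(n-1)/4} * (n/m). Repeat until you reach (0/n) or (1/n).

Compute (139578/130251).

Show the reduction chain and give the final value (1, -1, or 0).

(139578/130251): 139578 mod 130251 = 9327, so (139578/130251) = (9327/130251)
flip (9327/130251) -> (130251/9327): both odd, 9327 mod 4 = 3, 130251 mod 4 = 3, so the flip contributes -1; sign now -1
(130251/9327): 130251 mod 9327 = 9000, so (130251/9327) = (9000/9327)
factor out 2^3: 9000 = 2^3·1125; with 9327 mod 8 = 7, (2/9327) = +1; sign now -1; continue with (1125/9327)
flip (1125/9327) -> (9327/1125): both odd, 1125 mod 4 = 1, 9327 mod 4 = 3, so the flip contributes +1; sign now -1
(9327/1125): 9327 mod 1125 = 327, so (9327/1125) = (327/1125)
flip (327/1125) -> (1125/327): both odd, 327 mod 4 = 3, 1125 mod 4 = 1, so the flip contributes +1; sign now -1
(1125/327): 1125 mod 327 = 144, so (1125/327) = (144/327)
factor out 2^4: 144 = 2^4·9; with 327 mod 8 = 7, (2/327) = +1; sign now -1; continue with (9/327)
flip (9/327) -> (327/9): both odd, 9 mod 4 = 1, 327 mod 4 = 3, so the flip contributes +1; sign now -1
(327/9): 327 mod 9 = 3, so (327/9) = (3/9)
flip (3/9) -> (9/3): both odd, 3 mod 4 = 3, 9 mod 4 = 1, so the flip contributes +1; sign now -1
(9/3): 9 mod 3 = 0, so (9/3) = (0/3)
reached (0/3); gcd(a, n) > 1, so (0/3) = 0 and the symbol is 0

0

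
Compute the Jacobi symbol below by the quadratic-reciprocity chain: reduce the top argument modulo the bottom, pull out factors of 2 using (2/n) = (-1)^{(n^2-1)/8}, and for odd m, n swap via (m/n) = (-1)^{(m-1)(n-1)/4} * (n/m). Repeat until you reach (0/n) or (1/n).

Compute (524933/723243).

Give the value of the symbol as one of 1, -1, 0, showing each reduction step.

-1

reciprocity: (524933/723243) = +1·(723243/524933) since 524933 mod 4 = 1, 723243 mod 4 = 3; sign now +1
(723243/524933) = (198310/524933)   [reduce mod 524933]
198310 = 2^1·99155; (2/524933) = -1 since 524933 mod 8 = 5, so (198310/524933) = (-1)^1·(99155/524933); sign now -1
reciprocity: (99155/524933) = +1·(524933/99155) since 99155 mod 4 = 3, 524933 mod 4 = 1; sign now -1
(524933/99155) = (29158/99155)   [reduce mod 99155]
29158 = 2^1·14579; (2/99155) = -1 since 99155 mod 8 = 3, so (29158/99155) = (-1)^1·(14579/99155); sign now +1
reciprocity: (14579/99155) = -1·(99155/14579) since 14579 mod 4 = 3, 99155 mod 4 = 3; sign now -1
(99155/14579) = (11681/14579)   [reduce mod 14579]
reciprocity: (11681/14579) = +1·(14579/11681) since 11681 mod 4 = 1, 14579 mod 4 = 3; sign now -1
(14579/11681) = (2898/11681)   [reduce mod 11681]
2898 = 2^1·1449; (2/11681) = +1 since 11681 mod 8 = 1, so (2898/11681) = (+1)^1·(1449/11681); sign now -1
reciprocity: (1449/11681) = +1·(11681/1449) since 1449 mod 4 = 1, 11681 mod 4 = 1; sign now -1
(11681/1449) = (89/1449)   [reduce mod 1449]
reciprocity: (89/1449) = +1·(1449/89) since 89 mod 4 = 1, 1449 mod 4 = 1; sign now -1
(1449/89) = (25/89)   [reduce mod 89]
reciprocity: (25/89) = +1·(89/25) since 25 mod 4 = 1, 89 mod 4 = 1; sign now -1
(89/25) = (14/25)   [reduce mod 25]
14 = 2^1·7; (2/25) = +1 since 25 mod 8 = 1, so (14/25) = (+1)^1·(7/25); sign now -1
reciprocity: (7/25) = +1·(25/7) since 7 mod 4 = 3, 25 mod 4 = 1; sign now -1
(25/7) = (4/7)   [reduce mod 7]
4 = 2^2·1; (2/7) = +1 since 7 mod 8 = 7, so (4/7) = (+1)^2·(1/7); sign now -1
(1/7) = 1; final value = sign = -1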